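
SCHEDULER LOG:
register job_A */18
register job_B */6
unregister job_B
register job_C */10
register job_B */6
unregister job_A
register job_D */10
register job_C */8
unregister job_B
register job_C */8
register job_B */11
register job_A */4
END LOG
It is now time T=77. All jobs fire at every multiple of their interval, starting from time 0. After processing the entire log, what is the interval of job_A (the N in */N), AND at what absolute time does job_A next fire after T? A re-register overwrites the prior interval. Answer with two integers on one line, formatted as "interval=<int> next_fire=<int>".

Op 1: register job_A */18 -> active={job_A:*/18}
Op 2: register job_B */6 -> active={job_A:*/18, job_B:*/6}
Op 3: unregister job_B -> active={job_A:*/18}
Op 4: register job_C */10 -> active={job_A:*/18, job_C:*/10}
Op 5: register job_B */6 -> active={job_A:*/18, job_B:*/6, job_C:*/10}
Op 6: unregister job_A -> active={job_B:*/6, job_C:*/10}
Op 7: register job_D */10 -> active={job_B:*/6, job_C:*/10, job_D:*/10}
Op 8: register job_C */8 -> active={job_B:*/6, job_C:*/8, job_D:*/10}
Op 9: unregister job_B -> active={job_C:*/8, job_D:*/10}
Op 10: register job_C */8 -> active={job_C:*/8, job_D:*/10}
Op 11: register job_B */11 -> active={job_B:*/11, job_C:*/8, job_D:*/10}
Op 12: register job_A */4 -> active={job_A:*/4, job_B:*/11, job_C:*/8, job_D:*/10}
Final interval of job_A = 4
Next fire of job_A after T=77: (77//4+1)*4 = 80

Answer: interval=4 next_fire=80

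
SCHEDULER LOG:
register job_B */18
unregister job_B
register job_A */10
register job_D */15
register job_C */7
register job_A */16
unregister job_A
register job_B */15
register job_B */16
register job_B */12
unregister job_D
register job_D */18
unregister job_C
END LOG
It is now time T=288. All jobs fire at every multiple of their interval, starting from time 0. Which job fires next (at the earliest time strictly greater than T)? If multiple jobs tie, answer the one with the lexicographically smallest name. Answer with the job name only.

Op 1: register job_B */18 -> active={job_B:*/18}
Op 2: unregister job_B -> active={}
Op 3: register job_A */10 -> active={job_A:*/10}
Op 4: register job_D */15 -> active={job_A:*/10, job_D:*/15}
Op 5: register job_C */7 -> active={job_A:*/10, job_C:*/7, job_D:*/15}
Op 6: register job_A */16 -> active={job_A:*/16, job_C:*/7, job_D:*/15}
Op 7: unregister job_A -> active={job_C:*/7, job_D:*/15}
Op 8: register job_B */15 -> active={job_B:*/15, job_C:*/7, job_D:*/15}
Op 9: register job_B */16 -> active={job_B:*/16, job_C:*/7, job_D:*/15}
Op 10: register job_B */12 -> active={job_B:*/12, job_C:*/7, job_D:*/15}
Op 11: unregister job_D -> active={job_B:*/12, job_C:*/7}
Op 12: register job_D */18 -> active={job_B:*/12, job_C:*/7, job_D:*/18}
Op 13: unregister job_C -> active={job_B:*/12, job_D:*/18}
  job_B: interval 12, next fire after T=288 is 300
  job_D: interval 18, next fire after T=288 is 306
Earliest = 300, winner (lex tiebreak) = job_B

Answer: job_B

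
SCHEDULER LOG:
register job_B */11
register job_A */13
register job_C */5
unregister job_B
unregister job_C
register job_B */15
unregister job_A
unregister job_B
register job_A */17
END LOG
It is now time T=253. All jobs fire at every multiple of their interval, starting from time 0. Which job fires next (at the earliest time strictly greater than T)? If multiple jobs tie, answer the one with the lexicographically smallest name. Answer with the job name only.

Answer: job_A

Derivation:
Op 1: register job_B */11 -> active={job_B:*/11}
Op 2: register job_A */13 -> active={job_A:*/13, job_B:*/11}
Op 3: register job_C */5 -> active={job_A:*/13, job_B:*/11, job_C:*/5}
Op 4: unregister job_B -> active={job_A:*/13, job_C:*/5}
Op 5: unregister job_C -> active={job_A:*/13}
Op 6: register job_B */15 -> active={job_A:*/13, job_B:*/15}
Op 7: unregister job_A -> active={job_B:*/15}
Op 8: unregister job_B -> active={}
Op 9: register job_A */17 -> active={job_A:*/17}
  job_A: interval 17, next fire after T=253 is 255
Earliest = 255, winner (lex tiebreak) = job_A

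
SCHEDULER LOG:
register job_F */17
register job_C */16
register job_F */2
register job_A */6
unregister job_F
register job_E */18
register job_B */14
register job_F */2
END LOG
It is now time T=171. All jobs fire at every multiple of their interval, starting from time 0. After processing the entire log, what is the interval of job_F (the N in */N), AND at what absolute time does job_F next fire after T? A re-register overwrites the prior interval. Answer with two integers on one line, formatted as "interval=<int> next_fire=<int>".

Op 1: register job_F */17 -> active={job_F:*/17}
Op 2: register job_C */16 -> active={job_C:*/16, job_F:*/17}
Op 3: register job_F */2 -> active={job_C:*/16, job_F:*/2}
Op 4: register job_A */6 -> active={job_A:*/6, job_C:*/16, job_F:*/2}
Op 5: unregister job_F -> active={job_A:*/6, job_C:*/16}
Op 6: register job_E */18 -> active={job_A:*/6, job_C:*/16, job_E:*/18}
Op 7: register job_B */14 -> active={job_A:*/6, job_B:*/14, job_C:*/16, job_E:*/18}
Op 8: register job_F */2 -> active={job_A:*/6, job_B:*/14, job_C:*/16, job_E:*/18, job_F:*/2}
Final interval of job_F = 2
Next fire of job_F after T=171: (171//2+1)*2 = 172

Answer: interval=2 next_fire=172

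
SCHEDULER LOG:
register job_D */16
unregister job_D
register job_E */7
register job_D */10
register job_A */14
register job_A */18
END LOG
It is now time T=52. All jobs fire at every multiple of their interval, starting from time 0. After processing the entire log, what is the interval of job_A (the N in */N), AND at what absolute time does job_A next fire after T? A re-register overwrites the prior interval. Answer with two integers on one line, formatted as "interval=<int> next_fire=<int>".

Answer: interval=18 next_fire=54

Derivation:
Op 1: register job_D */16 -> active={job_D:*/16}
Op 2: unregister job_D -> active={}
Op 3: register job_E */7 -> active={job_E:*/7}
Op 4: register job_D */10 -> active={job_D:*/10, job_E:*/7}
Op 5: register job_A */14 -> active={job_A:*/14, job_D:*/10, job_E:*/7}
Op 6: register job_A */18 -> active={job_A:*/18, job_D:*/10, job_E:*/7}
Final interval of job_A = 18
Next fire of job_A after T=52: (52//18+1)*18 = 54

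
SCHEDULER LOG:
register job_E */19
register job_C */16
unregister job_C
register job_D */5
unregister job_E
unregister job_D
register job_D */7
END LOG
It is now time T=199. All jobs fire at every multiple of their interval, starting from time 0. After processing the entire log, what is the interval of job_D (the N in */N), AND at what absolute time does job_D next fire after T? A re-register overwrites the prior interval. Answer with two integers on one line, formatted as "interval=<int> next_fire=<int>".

Answer: interval=7 next_fire=203

Derivation:
Op 1: register job_E */19 -> active={job_E:*/19}
Op 2: register job_C */16 -> active={job_C:*/16, job_E:*/19}
Op 3: unregister job_C -> active={job_E:*/19}
Op 4: register job_D */5 -> active={job_D:*/5, job_E:*/19}
Op 5: unregister job_E -> active={job_D:*/5}
Op 6: unregister job_D -> active={}
Op 7: register job_D */7 -> active={job_D:*/7}
Final interval of job_D = 7
Next fire of job_D after T=199: (199//7+1)*7 = 203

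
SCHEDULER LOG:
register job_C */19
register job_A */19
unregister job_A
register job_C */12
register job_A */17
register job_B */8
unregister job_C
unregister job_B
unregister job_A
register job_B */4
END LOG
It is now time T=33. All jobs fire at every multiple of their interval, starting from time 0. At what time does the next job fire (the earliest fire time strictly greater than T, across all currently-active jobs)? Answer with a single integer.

Answer: 36

Derivation:
Op 1: register job_C */19 -> active={job_C:*/19}
Op 2: register job_A */19 -> active={job_A:*/19, job_C:*/19}
Op 3: unregister job_A -> active={job_C:*/19}
Op 4: register job_C */12 -> active={job_C:*/12}
Op 5: register job_A */17 -> active={job_A:*/17, job_C:*/12}
Op 6: register job_B */8 -> active={job_A:*/17, job_B:*/8, job_C:*/12}
Op 7: unregister job_C -> active={job_A:*/17, job_B:*/8}
Op 8: unregister job_B -> active={job_A:*/17}
Op 9: unregister job_A -> active={}
Op 10: register job_B */4 -> active={job_B:*/4}
  job_B: interval 4, next fire after T=33 is 36
Earliest fire time = 36 (job job_B)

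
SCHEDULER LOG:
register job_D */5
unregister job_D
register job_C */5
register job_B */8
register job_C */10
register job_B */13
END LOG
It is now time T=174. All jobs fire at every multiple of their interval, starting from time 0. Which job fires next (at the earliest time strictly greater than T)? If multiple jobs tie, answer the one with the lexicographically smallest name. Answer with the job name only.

Op 1: register job_D */5 -> active={job_D:*/5}
Op 2: unregister job_D -> active={}
Op 3: register job_C */5 -> active={job_C:*/5}
Op 4: register job_B */8 -> active={job_B:*/8, job_C:*/5}
Op 5: register job_C */10 -> active={job_B:*/8, job_C:*/10}
Op 6: register job_B */13 -> active={job_B:*/13, job_C:*/10}
  job_B: interval 13, next fire after T=174 is 182
  job_C: interval 10, next fire after T=174 is 180
Earliest = 180, winner (lex tiebreak) = job_C

Answer: job_C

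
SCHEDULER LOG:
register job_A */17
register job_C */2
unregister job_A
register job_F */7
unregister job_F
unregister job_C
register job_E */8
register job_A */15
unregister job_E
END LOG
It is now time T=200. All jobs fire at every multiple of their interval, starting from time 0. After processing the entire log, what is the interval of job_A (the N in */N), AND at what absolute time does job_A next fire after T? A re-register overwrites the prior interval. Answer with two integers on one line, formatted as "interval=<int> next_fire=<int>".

Answer: interval=15 next_fire=210

Derivation:
Op 1: register job_A */17 -> active={job_A:*/17}
Op 2: register job_C */2 -> active={job_A:*/17, job_C:*/2}
Op 3: unregister job_A -> active={job_C:*/2}
Op 4: register job_F */7 -> active={job_C:*/2, job_F:*/7}
Op 5: unregister job_F -> active={job_C:*/2}
Op 6: unregister job_C -> active={}
Op 7: register job_E */8 -> active={job_E:*/8}
Op 8: register job_A */15 -> active={job_A:*/15, job_E:*/8}
Op 9: unregister job_E -> active={job_A:*/15}
Final interval of job_A = 15
Next fire of job_A after T=200: (200//15+1)*15 = 210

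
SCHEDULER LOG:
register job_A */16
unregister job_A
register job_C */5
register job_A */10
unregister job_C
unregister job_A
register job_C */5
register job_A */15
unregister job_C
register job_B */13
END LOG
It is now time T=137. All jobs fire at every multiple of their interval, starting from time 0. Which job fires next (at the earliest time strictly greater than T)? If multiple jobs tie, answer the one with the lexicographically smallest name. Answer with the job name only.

Answer: job_B

Derivation:
Op 1: register job_A */16 -> active={job_A:*/16}
Op 2: unregister job_A -> active={}
Op 3: register job_C */5 -> active={job_C:*/5}
Op 4: register job_A */10 -> active={job_A:*/10, job_C:*/5}
Op 5: unregister job_C -> active={job_A:*/10}
Op 6: unregister job_A -> active={}
Op 7: register job_C */5 -> active={job_C:*/5}
Op 8: register job_A */15 -> active={job_A:*/15, job_C:*/5}
Op 9: unregister job_C -> active={job_A:*/15}
Op 10: register job_B */13 -> active={job_A:*/15, job_B:*/13}
  job_A: interval 15, next fire after T=137 is 150
  job_B: interval 13, next fire after T=137 is 143
Earliest = 143, winner (lex tiebreak) = job_B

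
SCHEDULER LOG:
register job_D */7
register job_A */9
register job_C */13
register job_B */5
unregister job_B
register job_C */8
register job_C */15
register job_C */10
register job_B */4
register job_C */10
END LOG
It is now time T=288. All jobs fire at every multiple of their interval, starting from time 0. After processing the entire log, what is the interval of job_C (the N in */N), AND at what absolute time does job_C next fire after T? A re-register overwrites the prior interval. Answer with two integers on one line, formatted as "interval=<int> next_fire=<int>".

Answer: interval=10 next_fire=290

Derivation:
Op 1: register job_D */7 -> active={job_D:*/7}
Op 2: register job_A */9 -> active={job_A:*/9, job_D:*/7}
Op 3: register job_C */13 -> active={job_A:*/9, job_C:*/13, job_D:*/7}
Op 4: register job_B */5 -> active={job_A:*/9, job_B:*/5, job_C:*/13, job_D:*/7}
Op 5: unregister job_B -> active={job_A:*/9, job_C:*/13, job_D:*/7}
Op 6: register job_C */8 -> active={job_A:*/9, job_C:*/8, job_D:*/7}
Op 7: register job_C */15 -> active={job_A:*/9, job_C:*/15, job_D:*/7}
Op 8: register job_C */10 -> active={job_A:*/9, job_C:*/10, job_D:*/7}
Op 9: register job_B */4 -> active={job_A:*/9, job_B:*/4, job_C:*/10, job_D:*/7}
Op 10: register job_C */10 -> active={job_A:*/9, job_B:*/4, job_C:*/10, job_D:*/7}
Final interval of job_C = 10
Next fire of job_C after T=288: (288//10+1)*10 = 290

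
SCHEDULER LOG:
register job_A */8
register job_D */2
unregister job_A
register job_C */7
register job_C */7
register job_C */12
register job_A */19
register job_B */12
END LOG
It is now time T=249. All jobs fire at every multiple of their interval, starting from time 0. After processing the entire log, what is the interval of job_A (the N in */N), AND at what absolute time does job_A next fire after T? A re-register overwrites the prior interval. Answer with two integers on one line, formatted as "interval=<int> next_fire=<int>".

Answer: interval=19 next_fire=266

Derivation:
Op 1: register job_A */8 -> active={job_A:*/8}
Op 2: register job_D */2 -> active={job_A:*/8, job_D:*/2}
Op 3: unregister job_A -> active={job_D:*/2}
Op 4: register job_C */7 -> active={job_C:*/7, job_D:*/2}
Op 5: register job_C */7 -> active={job_C:*/7, job_D:*/2}
Op 6: register job_C */12 -> active={job_C:*/12, job_D:*/2}
Op 7: register job_A */19 -> active={job_A:*/19, job_C:*/12, job_D:*/2}
Op 8: register job_B */12 -> active={job_A:*/19, job_B:*/12, job_C:*/12, job_D:*/2}
Final interval of job_A = 19
Next fire of job_A after T=249: (249//19+1)*19 = 266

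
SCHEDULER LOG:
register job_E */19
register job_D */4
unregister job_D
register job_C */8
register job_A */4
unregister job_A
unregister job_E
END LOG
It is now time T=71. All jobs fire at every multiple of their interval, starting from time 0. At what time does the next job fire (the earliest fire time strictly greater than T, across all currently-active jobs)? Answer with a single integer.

Op 1: register job_E */19 -> active={job_E:*/19}
Op 2: register job_D */4 -> active={job_D:*/4, job_E:*/19}
Op 3: unregister job_D -> active={job_E:*/19}
Op 4: register job_C */8 -> active={job_C:*/8, job_E:*/19}
Op 5: register job_A */4 -> active={job_A:*/4, job_C:*/8, job_E:*/19}
Op 6: unregister job_A -> active={job_C:*/8, job_E:*/19}
Op 7: unregister job_E -> active={job_C:*/8}
  job_C: interval 8, next fire after T=71 is 72
Earliest fire time = 72 (job job_C)

Answer: 72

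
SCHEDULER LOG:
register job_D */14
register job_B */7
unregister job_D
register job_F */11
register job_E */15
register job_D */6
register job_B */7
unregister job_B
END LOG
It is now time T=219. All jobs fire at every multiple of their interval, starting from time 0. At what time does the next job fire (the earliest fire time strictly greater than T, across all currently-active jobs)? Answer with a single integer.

Op 1: register job_D */14 -> active={job_D:*/14}
Op 2: register job_B */7 -> active={job_B:*/7, job_D:*/14}
Op 3: unregister job_D -> active={job_B:*/7}
Op 4: register job_F */11 -> active={job_B:*/7, job_F:*/11}
Op 5: register job_E */15 -> active={job_B:*/7, job_E:*/15, job_F:*/11}
Op 6: register job_D */6 -> active={job_B:*/7, job_D:*/6, job_E:*/15, job_F:*/11}
Op 7: register job_B */7 -> active={job_B:*/7, job_D:*/6, job_E:*/15, job_F:*/11}
Op 8: unregister job_B -> active={job_D:*/6, job_E:*/15, job_F:*/11}
  job_D: interval 6, next fire after T=219 is 222
  job_E: interval 15, next fire after T=219 is 225
  job_F: interval 11, next fire after T=219 is 220
Earliest fire time = 220 (job job_F)

Answer: 220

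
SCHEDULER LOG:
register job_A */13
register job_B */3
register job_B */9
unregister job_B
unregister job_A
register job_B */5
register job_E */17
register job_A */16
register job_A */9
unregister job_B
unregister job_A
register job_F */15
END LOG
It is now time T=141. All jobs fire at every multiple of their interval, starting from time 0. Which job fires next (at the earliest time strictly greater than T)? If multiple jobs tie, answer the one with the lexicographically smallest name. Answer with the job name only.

Op 1: register job_A */13 -> active={job_A:*/13}
Op 2: register job_B */3 -> active={job_A:*/13, job_B:*/3}
Op 3: register job_B */9 -> active={job_A:*/13, job_B:*/9}
Op 4: unregister job_B -> active={job_A:*/13}
Op 5: unregister job_A -> active={}
Op 6: register job_B */5 -> active={job_B:*/5}
Op 7: register job_E */17 -> active={job_B:*/5, job_E:*/17}
Op 8: register job_A */16 -> active={job_A:*/16, job_B:*/5, job_E:*/17}
Op 9: register job_A */9 -> active={job_A:*/9, job_B:*/5, job_E:*/17}
Op 10: unregister job_B -> active={job_A:*/9, job_E:*/17}
Op 11: unregister job_A -> active={job_E:*/17}
Op 12: register job_F */15 -> active={job_E:*/17, job_F:*/15}
  job_E: interval 17, next fire after T=141 is 153
  job_F: interval 15, next fire after T=141 is 150
Earliest = 150, winner (lex tiebreak) = job_F

Answer: job_F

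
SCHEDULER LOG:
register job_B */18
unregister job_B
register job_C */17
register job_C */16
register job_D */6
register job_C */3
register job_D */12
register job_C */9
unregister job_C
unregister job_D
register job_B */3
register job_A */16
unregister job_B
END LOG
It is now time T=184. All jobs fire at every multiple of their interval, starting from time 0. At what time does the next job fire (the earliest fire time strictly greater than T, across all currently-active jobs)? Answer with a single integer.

Answer: 192

Derivation:
Op 1: register job_B */18 -> active={job_B:*/18}
Op 2: unregister job_B -> active={}
Op 3: register job_C */17 -> active={job_C:*/17}
Op 4: register job_C */16 -> active={job_C:*/16}
Op 5: register job_D */6 -> active={job_C:*/16, job_D:*/6}
Op 6: register job_C */3 -> active={job_C:*/3, job_D:*/6}
Op 7: register job_D */12 -> active={job_C:*/3, job_D:*/12}
Op 8: register job_C */9 -> active={job_C:*/9, job_D:*/12}
Op 9: unregister job_C -> active={job_D:*/12}
Op 10: unregister job_D -> active={}
Op 11: register job_B */3 -> active={job_B:*/3}
Op 12: register job_A */16 -> active={job_A:*/16, job_B:*/3}
Op 13: unregister job_B -> active={job_A:*/16}
  job_A: interval 16, next fire after T=184 is 192
Earliest fire time = 192 (job job_A)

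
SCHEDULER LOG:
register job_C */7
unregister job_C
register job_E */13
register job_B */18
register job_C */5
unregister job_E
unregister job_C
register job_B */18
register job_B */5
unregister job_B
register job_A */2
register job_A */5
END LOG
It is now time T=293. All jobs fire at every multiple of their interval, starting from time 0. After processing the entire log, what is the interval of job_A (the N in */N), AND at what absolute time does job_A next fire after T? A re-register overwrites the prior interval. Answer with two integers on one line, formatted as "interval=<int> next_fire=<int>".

Answer: interval=5 next_fire=295

Derivation:
Op 1: register job_C */7 -> active={job_C:*/7}
Op 2: unregister job_C -> active={}
Op 3: register job_E */13 -> active={job_E:*/13}
Op 4: register job_B */18 -> active={job_B:*/18, job_E:*/13}
Op 5: register job_C */5 -> active={job_B:*/18, job_C:*/5, job_E:*/13}
Op 6: unregister job_E -> active={job_B:*/18, job_C:*/5}
Op 7: unregister job_C -> active={job_B:*/18}
Op 8: register job_B */18 -> active={job_B:*/18}
Op 9: register job_B */5 -> active={job_B:*/5}
Op 10: unregister job_B -> active={}
Op 11: register job_A */2 -> active={job_A:*/2}
Op 12: register job_A */5 -> active={job_A:*/5}
Final interval of job_A = 5
Next fire of job_A after T=293: (293//5+1)*5 = 295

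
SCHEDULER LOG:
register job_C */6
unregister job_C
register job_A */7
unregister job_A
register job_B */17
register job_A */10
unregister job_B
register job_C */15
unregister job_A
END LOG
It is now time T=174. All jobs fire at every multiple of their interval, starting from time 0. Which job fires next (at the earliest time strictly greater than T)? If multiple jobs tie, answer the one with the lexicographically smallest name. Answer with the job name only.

Answer: job_C

Derivation:
Op 1: register job_C */6 -> active={job_C:*/6}
Op 2: unregister job_C -> active={}
Op 3: register job_A */7 -> active={job_A:*/7}
Op 4: unregister job_A -> active={}
Op 5: register job_B */17 -> active={job_B:*/17}
Op 6: register job_A */10 -> active={job_A:*/10, job_B:*/17}
Op 7: unregister job_B -> active={job_A:*/10}
Op 8: register job_C */15 -> active={job_A:*/10, job_C:*/15}
Op 9: unregister job_A -> active={job_C:*/15}
  job_C: interval 15, next fire after T=174 is 180
Earliest = 180, winner (lex tiebreak) = job_C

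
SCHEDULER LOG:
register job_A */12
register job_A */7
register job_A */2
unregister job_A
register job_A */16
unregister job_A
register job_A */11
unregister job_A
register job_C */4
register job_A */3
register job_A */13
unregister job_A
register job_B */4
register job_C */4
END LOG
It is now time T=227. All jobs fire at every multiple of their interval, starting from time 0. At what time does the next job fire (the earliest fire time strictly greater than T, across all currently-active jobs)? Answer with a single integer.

Answer: 228

Derivation:
Op 1: register job_A */12 -> active={job_A:*/12}
Op 2: register job_A */7 -> active={job_A:*/7}
Op 3: register job_A */2 -> active={job_A:*/2}
Op 4: unregister job_A -> active={}
Op 5: register job_A */16 -> active={job_A:*/16}
Op 6: unregister job_A -> active={}
Op 7: register job_A */11 -> active={job_A:*/11}
Op 8: unregister job_A -> active={}
Op 9: register job_C */4 -> active={job_C:*/4}
Op 10: register job_A */3 -> active={job_A:*/3, job_C:*/4}
Op 11: register job_A */13 -> active={job_A:*/13, job_C:*/4}
Op 12: unregister job_A -> active={job_C:*/4}
Op 13: register job_B */4 -> active={job_B:*/4, job_C:*/4}
Op 14: register job_C */4 -> active={job_B:*/4, job_C:*/4}
  job_B: interval 4, next fire after T=227 is 228
  job_C: interval 4, next fire after T=227 is 228
Earliest fire time = 228 (job job_B)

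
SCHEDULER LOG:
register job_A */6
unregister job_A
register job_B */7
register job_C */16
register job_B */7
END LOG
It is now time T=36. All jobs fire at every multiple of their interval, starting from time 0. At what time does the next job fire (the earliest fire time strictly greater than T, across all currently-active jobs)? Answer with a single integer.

Op 1: register job_A */6 -> active={job_A:*/6}
Op 2: unregister job_A -> active={}
Op 3: register job_B */7 -> active={job_B:*/7}
Op 4: register job_C */16 -> active={job_B:*/7, job_C:*/16}
Op 5: register job_B */7 -> active={job_B:*/7, job_C:*/16}
  job_B: interval 7, next fire after T=36 is 42
  job_C: interval 16, next fire after T=36 is 48
Earliest fire time = 42 (job job_B)

Answer: 42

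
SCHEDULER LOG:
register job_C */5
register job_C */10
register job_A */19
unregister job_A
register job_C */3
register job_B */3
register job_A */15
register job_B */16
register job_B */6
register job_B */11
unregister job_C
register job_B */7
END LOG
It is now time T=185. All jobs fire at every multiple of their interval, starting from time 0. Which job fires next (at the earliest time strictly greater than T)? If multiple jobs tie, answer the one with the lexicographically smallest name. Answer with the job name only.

Answer: job_B

Derivation:
Op 1: register job_C */5 -> active={job_C:*/5}
Op 2: register job_C */10 -> active={job_C:*/10}
Op 3: register job_A */19 -> active={job_A:*/19, job_C:*/10}
Op 4: unregister job_A -> active={job_C:*/10}
Op 5: register job_C */3 -> active={job_C:*/3}
Op 6: register job_B */3 -> active={job_B:*/3, job_C:*/3}
Op 7: register job_A */15 -> active={job_A:*/15, job_B:*/3, job_C:*/3}
Op 8: register job_B */16 -> active={job_A:*/15, job_B:*/16, job_C:*/3}
Op 9: register job_B */6 -> active={job_A:*/15, job_B:*/6, job_C:*/3}
Op 10: register job_B */11 -> active={job_A:*/15, job_B:*/11, job_C:*/3}
Op 11: unregister job_C -> active={job_A:*/15, job_B:*/11}
Op 12: register job_B */7 -> active={job_A:*/15, job_B:*/7}
  job_A: interval 15, next fire after T=185 is 195
  job_B: interval 7, next fire after T=185 is 189
Earliest = 189, winner (lex tiebreak) = job_B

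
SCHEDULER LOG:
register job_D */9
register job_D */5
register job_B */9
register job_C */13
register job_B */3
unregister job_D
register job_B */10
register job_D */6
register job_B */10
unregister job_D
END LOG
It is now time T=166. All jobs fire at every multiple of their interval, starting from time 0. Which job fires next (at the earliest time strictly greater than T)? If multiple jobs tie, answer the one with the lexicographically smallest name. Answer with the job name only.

Answer: job_C

Derivation:
Op 1: register job_D */9 -> active={job_D:*/9}
Op 2: register job_D */5 -> active={job_D:*/5}
Op 3: register job_B */9 -> active={job_B:*/9, job_D:*/5}
Op 4: register job_C */13 -> active={job_B:*/9, job_C:*/13, job_D:*/5}
Op 5: register job_B */3 -> active={job_B:*/3, job_C:*/13, job_D:*/5}
Op 6: unregister job_D -> active={job_B:*/3, job_C:*/13}
Op 7: register job_B */10 -> active={job_B:*/10, job_C:*/13}
Op 8: register job_D */6 -> active={job_B:*/10, job_C:*/13, job_D:*/6}
Op 9: register job_B */10 -> active={job_B:*/10, job_C:*/13, job_D:*/6}
Op 10: unregister job_D -> active={job_B:*/10, job_C:*/13}
  job_B: interval 10, next fire after T=166 is 170
  job_C: interval 13, next fire after T=166 is 169
Earliest = 169, winner (lex tiebreak) = job_C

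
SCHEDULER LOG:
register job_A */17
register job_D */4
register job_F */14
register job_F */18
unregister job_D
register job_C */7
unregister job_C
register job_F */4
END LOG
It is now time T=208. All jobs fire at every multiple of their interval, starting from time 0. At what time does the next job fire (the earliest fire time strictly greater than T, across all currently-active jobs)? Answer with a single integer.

Op 1: register job_A */17 -> active={job_A:*/17}
Op 2: register job_D */4 -> active={job_A:*/17, job_D:*/4}
Op 3: register job_F */14 -> active={job_A:*/17, job_D:*/4, job_F:*/14}
Op 4: register job_F */18 -> active={job_A:*/17, job_D:*/4, job_F:*/18}
Op 5: unregister job_D -> active={job_A:*/17, job_F:*/18}
Op 6: register job_C */7 -> active={job_A:*/17, job_C:*/7, job_F:*/18}
Op 7: unregister job_C -> active={job_A:*/17, job_F:*/18}
Op 8: register job_F */4 -> active={job_A:*/17, job_F:*/4}
  job_A: interval 17, next fire after T=208 is 221
  job_F: interval 4, next fire after T=208 is 212
Earliest fire time = 212 (job job_F)

Answer: 212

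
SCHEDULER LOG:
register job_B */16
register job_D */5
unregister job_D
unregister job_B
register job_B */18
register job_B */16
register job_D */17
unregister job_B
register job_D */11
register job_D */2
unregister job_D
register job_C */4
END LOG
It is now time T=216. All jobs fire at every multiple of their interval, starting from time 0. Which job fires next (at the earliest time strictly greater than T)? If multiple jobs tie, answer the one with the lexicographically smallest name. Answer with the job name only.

Answer: job_C

Derivation:
Op 1: register job_B */16 -> active={job_B:*/16}
Op 2: register job_D */5 -> active={job_B:*/16, job_D:*/5}
Op 3: unregister job_D -> active={job_B:*/16}
Op 4: unregister job_B -> active={}
Op 5: register job_B */18 -> active={job_B:*/18}
Op 6: register job_B */16 -> active={job_B:*/16}
Op 7: register job_D */17 -> active={job_B:*/16, job_D:*/17}
Op 8: unregister job_B -> active={job_D:*/17}
Op 9: register job_D */11 -> active={job_D:*/11}
Op 10: register job_D */2 -> active={job_D:*/2}
Op 11: unregister job_D -> active={}
Op 12: register job_C */4 -> active={job_C:*/4}
  job_C: interval 4, next fire after T=216 is 220
Earliest = 220, winner (lex tiebreak) = job_C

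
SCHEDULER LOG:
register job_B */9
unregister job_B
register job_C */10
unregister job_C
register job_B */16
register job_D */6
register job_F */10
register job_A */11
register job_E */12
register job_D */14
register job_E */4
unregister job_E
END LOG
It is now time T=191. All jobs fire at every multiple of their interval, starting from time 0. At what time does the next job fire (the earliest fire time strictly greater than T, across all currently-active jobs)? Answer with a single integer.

Answer: 192

Derivation:
Op 1: register job_B */9 -> active={job_B:*/9}
Op 2: unregister job_B -> active={}
Op 3: register job_C */10 -> active={job_C:*/10}
Op 4: unregister job_C -> active={}
Op 5: register job_B */16 -> active={job_B:*/16}
Op 6: register job_D */6 -> active={job_B:*/16, job_D:*/6}
Op 7: register job_F */10 -> active={job_B:*/16, job_D:*/6, job_F:*/10}
Op 8: register job_A */11 -> active={job_A:*/11, job_B:*/16, job_D:*/6, job_F:*/10}
Op 9: register job_E */12 -> active={job_A:*/11, job_B:*/16, job_D:*/6, job_E:*/12, job_F:*/10}
Op 10: register job_D */14 -> active={job_A:*/11, job_B:*/16, job_D:*/14, job_E:*/12, job_F:*/10}
Op 11: register job_E */4 -> active={job_A:*/11, job_B:*/16, job_D:*/14, job_E:*/4, job_F:*/10}
Op 12: unregister job_E -> active={job_A:*/11, job_B:*/16, job_D:*/14, job_F:*/10}
  job_A: interval 11, next fire after T=191 is 198
  job_B: interval 16, next fire after T=191 is 192
  job_D: interval 14, next fire after T=191 is 196
  job_F: interval 10, next fire after T=191 is 200
Earliest fire time = 192 (job job_B)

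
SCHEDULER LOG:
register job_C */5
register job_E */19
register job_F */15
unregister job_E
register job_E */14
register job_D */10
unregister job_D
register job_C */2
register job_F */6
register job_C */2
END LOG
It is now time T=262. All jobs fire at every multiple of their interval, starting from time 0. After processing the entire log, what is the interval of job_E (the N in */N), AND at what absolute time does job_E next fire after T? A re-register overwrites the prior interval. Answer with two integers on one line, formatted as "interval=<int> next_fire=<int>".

Op 1: register job_C */5 -> active={job_C:*/5}
Op 2: register job_E */19 -> active={job_C:*/5, job_E:*/19}
Op 3: register job_F */15 -> active={job_C:*/5, job_E:*/19, job_F:*/15}
Op 4: unregister job_E -> active={job_C:*/5, job_F:*/15}
Op 5: register job_E */14 -> active={job_C:*/5, job_E:*/14, job_F:*/15}
Op 6: register job_D */10 -> active={job_C:*/5, job_D:*/10, job_E:*/14, job_F:*/15}
Op 7: unregister job_D -> active={job_C:*/5, job_E:*/14, job_F:*/15}
Op 8: register job_C */2 -> active={job_C:*/2, job_E:*/14, job_F:*/15}
Op 9: register job_F */6 -> active={job_C:*/2, job_E:*/14, job_F:*/6}
Op 10: register job_C */2 -> active={job_C:*/2, job_E:*/14, job_F:*/6}
Final interval of job_E = 14
Next fire of job_E after T=262: (262//14+1)*14 = 266

Answer: interval=14 next_fire=266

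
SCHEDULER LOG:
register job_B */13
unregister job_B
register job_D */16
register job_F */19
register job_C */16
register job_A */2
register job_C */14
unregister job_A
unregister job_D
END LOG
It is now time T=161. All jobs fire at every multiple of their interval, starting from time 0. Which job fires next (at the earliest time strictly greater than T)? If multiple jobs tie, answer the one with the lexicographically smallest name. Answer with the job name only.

Op 1: register job_B */13 -> active={job_B:*/13}
Op 2: unregister job_B -> active={}
Op 3: register job_D */16 -> active={job_D:*/16}
Op 4: register job_F */19 -> active={job_D:*/16, job_F:*/19}
Op 5: register job_C */16 -> active={job_C:*/16, job_D:*/16, job_F:*/19}
Op 6: register job_A */2 -> active={job_A:*/2, job_C:*/16, job_D:*/16, job_F:*/19}
Op 7: register job_C */14 -> active={job_A:*/2, job_C:*/14, job_D:*/16, job_F:*/19}
Op 8: unregister job_A -> active={job_C:*/14, job_D:*/16, job_F:*/19}
Op 9: unregister job_D -> active={job_C:*/14, job_F:*/19}
  job_C: interval 14, next fire after T=161 is 168
  job_F: interval 19, next fire after T=161 is 171
Earliest = 168, winner (lex tiebreak) = job_C

Answer: job_C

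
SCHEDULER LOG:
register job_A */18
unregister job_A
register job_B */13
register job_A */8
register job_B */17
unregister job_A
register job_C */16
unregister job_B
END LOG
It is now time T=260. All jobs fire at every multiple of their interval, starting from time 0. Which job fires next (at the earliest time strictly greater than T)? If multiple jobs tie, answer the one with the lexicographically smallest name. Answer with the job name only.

Answer: job_C

Derivation:
Op 1: register job_A */18 -> active={job_A:*/18}
Op 2: unregister job_A -> active={}
Op 3: register job_B */13 -> active={job_B:*/13}
Op 4: register job_A */8 -> active={job_A:*/8, job_B:*/13}
Op 5: register job_B */17 -> active={job_A:*/8, job_B:*/17}
Op 6: unregister job_A -> active={job_B:*/17}
Op 7: register job_C */16 -> active={job_B:*/17, job_C:*/16}
Op 8: unregister job_B -> active={job_C:*/16}
  job_C: interval 16, next fire after T=260 is 272
Earliest = 272, winner (lex tiebreak) = job_C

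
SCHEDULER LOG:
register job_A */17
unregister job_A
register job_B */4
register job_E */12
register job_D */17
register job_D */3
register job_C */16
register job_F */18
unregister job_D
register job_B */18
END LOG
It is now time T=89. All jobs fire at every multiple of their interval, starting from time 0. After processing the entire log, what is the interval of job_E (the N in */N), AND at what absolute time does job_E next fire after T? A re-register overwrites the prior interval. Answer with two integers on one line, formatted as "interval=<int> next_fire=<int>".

Answer: interval=12 next_fire=96

Derivation:
Op 1: register job_A */17 -> active={job_A:*/17}
Op 2: unregister job_A -> active={}
Op 3: register job_B */4 -> active={job_B:*/4}
Op 4: register job_E */12 -> active={job_B:*/4, job_E:*/12}
Op 5: register job_D */17 -> active={job_B:*/4, job_D:*/17, job_E:*/12}
Op 6: register job_D */3 -> active={job_B:*/4, job_D:*/3, job_E:*/12}
Op 7: register job_C */16 -> active={job_B:*/4, job_C:*/16, job_D:*/3, job_E:*/12}
Op 8: register job_F */18 -> active={job_B:*/4, job_C:*/16, job_D:*/3, job_E:*/12, job_F:*/18}
Op 9: unregister job_D -> active={job_B:*/4, job_C:*/16, job_E:*/12, job_F:*/18}
Op 10: register job_B */18 -> active={job_B:*/18, job_C:*/16, job_E:*/12, job_F:*/18}
Final interval of job_E = 12
Next fire of job_E after T=89: (89//12+1)*12 = 96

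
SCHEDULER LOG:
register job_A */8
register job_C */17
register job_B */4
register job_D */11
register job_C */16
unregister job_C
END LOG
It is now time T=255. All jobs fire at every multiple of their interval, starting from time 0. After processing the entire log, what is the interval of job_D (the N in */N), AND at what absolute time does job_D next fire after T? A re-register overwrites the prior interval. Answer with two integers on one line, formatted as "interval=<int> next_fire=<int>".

Op 1: register job_A */8 -> active={job_A:*/8}
Op 2: register job_C */17 -> active={job_A:*/8, job_C:*/17}
Op 3: register job_B */4 -> active={job_A:*/8, job_B:*/4, job_C:*/17}
Op 4: register job_D */11 -> active={job_A:*/8, job_B:*/4, job_C:*/17, job_D:*/11}
Op 5: register job_C */16 -> active={job_A:*/8, job_B:*/4, job_C:*/16, job_D:*/11}
Op 6: unregister job_C -> active={job_A:*/8, job_B:*/4, job_D:*/11}
Final interval of job_D = 11
Next fire of job_D after T=255: (255//11+1)*11 = 264

Answer: interval=11 next_fire=264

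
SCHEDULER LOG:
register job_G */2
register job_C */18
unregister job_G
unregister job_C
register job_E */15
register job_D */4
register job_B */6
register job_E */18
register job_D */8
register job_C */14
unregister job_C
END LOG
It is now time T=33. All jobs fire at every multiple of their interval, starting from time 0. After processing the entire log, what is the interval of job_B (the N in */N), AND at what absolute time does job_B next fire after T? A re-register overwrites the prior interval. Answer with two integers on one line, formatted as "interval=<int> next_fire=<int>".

Op 1: register job_G */2 -> active={job_G:*/2}
Op 2: register job_C */18 -> active={job_C:*/18, job_G:*/2}
Op 3: unregister job_G -> active={job_C:*/18}
Op 4: unregister job_C -> active={}
Op 5: register job_E */15 -> active={job_E:*/15}
Op 6: register job_D */4 -> active={job_D:*/4, job_E:*/15}
Op 7: register job_B */6 -> active={job_B:*/6, job_D:*/4, job_E:*/15}
Op 8: register job_E */18 -> active={job_B:*/6, job_D:*/4, job_E:*/18}
Op 9: register job_D */8 -> active={job_B:*/6, job_D:*/8, job_E:*/18}
Op 10: register job_C */14 -> active={job_B:*/6, job_C:*/14, job_D:*/8, job_E:*/18}
Op 11: unregister job_C -> active={job_B:*/6, job_D:*/8, job_E:*/18}
Final interval of job_B = 6
Next fire of job_B after T=33: (33//6+1)*6 = 36

Answer: interval=6 next_fire=36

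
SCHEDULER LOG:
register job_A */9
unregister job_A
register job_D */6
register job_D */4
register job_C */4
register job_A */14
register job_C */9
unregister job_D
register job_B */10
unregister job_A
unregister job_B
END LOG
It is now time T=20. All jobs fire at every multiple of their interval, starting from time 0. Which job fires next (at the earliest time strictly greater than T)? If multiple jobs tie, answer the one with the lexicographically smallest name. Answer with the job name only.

Op 1: register job_A */9 -> active={job_A:*/9}
Op 2: unregister job_A -> active={}
Op 3: register job_D */6 -> active={job_D:*/6}
Op 4: register job_D */4 -> active={job_D:*/4}
Op 5: register job_C */4 -> active={job_C:*/4, job_D:*/4}
Op 6: register job_A */14 -> active={job_A:*/14, job_C:*/4, job_D:*/4}
Op 7: register job_C */9 -> active={job_A:*/14, job_C:*/9, job_D:*/4}
Op 8: unregister job_D -> active={job_A:*/14, job_C:*/9}
Op 9: register job_B */10 -> active={job_A:*/14, job_B:*/10, job_C:*/9}
Op 10: unregister job_A -> active={job_B:*/10, job_C:*/9}
Op 11: unregister job_B -> active={job_C:*/9}
  job_C: interval 9, next fire after T=20 is 27
Earliest = 27, winner (lex tiebreak) = job_C

Answer: job_C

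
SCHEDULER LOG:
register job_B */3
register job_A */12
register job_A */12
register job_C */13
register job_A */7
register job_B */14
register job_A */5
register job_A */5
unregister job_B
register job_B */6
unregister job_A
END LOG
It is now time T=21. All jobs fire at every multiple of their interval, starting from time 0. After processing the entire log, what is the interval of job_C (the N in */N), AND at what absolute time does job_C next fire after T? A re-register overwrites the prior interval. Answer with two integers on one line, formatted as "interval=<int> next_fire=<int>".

Answer: interval=13 next_fire=26

Derivation:
Op 1: register job_B */3 -> active={job_B:*/3}
Op 2: register job_A */12 -> active={job_A:*/12, job_B:*/3}
Op 3: register job_A */12 -> active={job_A:*/12, job_B:*/3}
Op 4: register job_C */13 -> active={job_A:*/12, job_B:*/3, job_C:*/13}
Op 5: register job_A */7 -> active={job_A:*/7, job_B:*/3, job_C:*/13}
Op 6: register job_B */14 -> active={job_A:*/7, job_B:*/14, job_C:*/13}
Op 7: register job_A */5 -> active={job_A:*/5, job_B:*/14, job_C:*/13}
Op 8: register job_A */5 -> active={job_A:*/5, job_B:*/14, job_C:*/13}
Op 9: unregister job_B -> active={job_A:*/5, job_C:*/13}
Op 10: register job_B */6 -> active={job_A:*/5, job_B:*/6, job_C:*/13}
Op 11: unregister job_A -> active={job_B:*/6, job_C:*/13}
Final interval of job_C = 13
Next fire of job_C after T=21: (21//13+1)*13 = 26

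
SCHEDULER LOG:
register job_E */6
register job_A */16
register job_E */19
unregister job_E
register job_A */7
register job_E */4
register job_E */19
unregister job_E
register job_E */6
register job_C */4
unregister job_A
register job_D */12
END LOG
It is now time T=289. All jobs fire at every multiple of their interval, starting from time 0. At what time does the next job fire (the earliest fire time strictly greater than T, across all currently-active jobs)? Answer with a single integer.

Op 1: register job_E */6 -> active={job_E:*/6}
Op 2: register job_A */16 -> active={job_A:*/16, job_E:*/6}
Op 3: register job_E */19 -> active={job_A:*/16, job_E:*/19}
Op 4: unregister job_E -> active={job_A:*/16}
Op 5: register job_A */7 -> active={job_A:*/7}
Op 6: register job_E */4 -> active={job_A:*/7, job_E:*/4}
Op 7: register job_E */19 -> active={job_A:*/7, job_E:*/19}
Op 8: unregister job_E -> active={job_A:*/7}
Op 9: register job_E */6 -> active={job_A:*/7, job_E:*/6}
Op 10: register job_C */4 -> active={job_A:*/7, job_C:*/4, job_E:*/6}
Op 11: unregister job_A -> active={job_C:*/4, job_E:*/6}
Op 12: register job_D */12 -> active={job_C:*/4, job_D:*/12, job_E:*/6}
  job_C: interval 4, next fire after T=289 is 292
  job_D: interval 12, next fire after T=289 is 300
  job_E: interval 6, next fire after T=289 is 294
Earliest fire time = 292 (job job_C)

Answer: 292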